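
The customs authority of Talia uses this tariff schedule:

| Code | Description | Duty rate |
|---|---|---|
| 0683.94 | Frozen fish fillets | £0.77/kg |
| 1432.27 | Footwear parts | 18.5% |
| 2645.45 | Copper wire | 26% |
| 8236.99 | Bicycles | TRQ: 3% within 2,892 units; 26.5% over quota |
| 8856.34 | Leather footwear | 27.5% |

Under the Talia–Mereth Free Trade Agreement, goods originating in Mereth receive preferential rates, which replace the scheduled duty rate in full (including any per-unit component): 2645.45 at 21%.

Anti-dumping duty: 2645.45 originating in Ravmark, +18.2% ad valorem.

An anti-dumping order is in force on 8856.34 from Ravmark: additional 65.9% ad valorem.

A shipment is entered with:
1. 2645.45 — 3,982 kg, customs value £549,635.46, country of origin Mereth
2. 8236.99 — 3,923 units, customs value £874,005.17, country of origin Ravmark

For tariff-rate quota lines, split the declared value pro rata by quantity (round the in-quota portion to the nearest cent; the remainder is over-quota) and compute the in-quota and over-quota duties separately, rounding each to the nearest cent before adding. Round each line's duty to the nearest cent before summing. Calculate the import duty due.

£195,622.28

Line 1 (2645.45, Mereth, 3,982 kg, £549,635.46):
Base rate for 2645.45 is 26%.
Origin Mereth qualifies under the Talia–Mereth agreement and 2645.45 is covered: preferential rate 21% applies instead.
The additional-duty order on 2645.45 targets Ravmark, not Mereth; it does not apply.
Duty = £549,635.46 × 21% = £115,423.45.
Line 2 (8236.99, Ravmark, 3,923 units, £874,005.17):
Code 8236.99 is under a tariff-rate quota (threshold 2,892 units). In-quota: 2,892 units at 3%; over-quota: 1,031 units at 26.5%.
Pro-rata value split: in-quota = £874,005.17 × 2,892/3,923 = £644,308.68; over-quota = £874,005.17 − £644,308.68 = £229,696.49.
In-quota duty = £644,308.68 × 3% = £19,329.26. Over-quota duty = £229,696.49 × 26.5% = £60,869.57.
Line duty = £19,329.26 + £60,869.57 = £80,198.83.
Total = £115,423.45 + £80,198.83 = £195,622.28.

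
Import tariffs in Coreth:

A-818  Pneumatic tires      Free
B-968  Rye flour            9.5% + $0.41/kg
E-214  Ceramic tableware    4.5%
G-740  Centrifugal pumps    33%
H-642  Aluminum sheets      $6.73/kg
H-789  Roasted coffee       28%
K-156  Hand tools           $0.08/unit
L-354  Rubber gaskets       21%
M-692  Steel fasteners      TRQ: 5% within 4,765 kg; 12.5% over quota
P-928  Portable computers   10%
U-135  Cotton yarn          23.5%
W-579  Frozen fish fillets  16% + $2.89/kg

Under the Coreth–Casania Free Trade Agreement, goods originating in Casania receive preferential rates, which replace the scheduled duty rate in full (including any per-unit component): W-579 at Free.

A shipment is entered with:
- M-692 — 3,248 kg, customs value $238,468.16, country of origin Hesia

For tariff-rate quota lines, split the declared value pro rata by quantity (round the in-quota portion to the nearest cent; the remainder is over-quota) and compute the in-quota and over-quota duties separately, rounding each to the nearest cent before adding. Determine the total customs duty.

Line 1 (M-692, Hesia, 3,248 kg, $238,468.16):
Code M-692 is under a tariff-rate quota (threshold 4,765 kg). Quantity 3,248 kg is within the quota, so the in-quota rate 5% applies to the full value.
Duty = $238,468.16 × 5% = $11,923.41.

$11,923.41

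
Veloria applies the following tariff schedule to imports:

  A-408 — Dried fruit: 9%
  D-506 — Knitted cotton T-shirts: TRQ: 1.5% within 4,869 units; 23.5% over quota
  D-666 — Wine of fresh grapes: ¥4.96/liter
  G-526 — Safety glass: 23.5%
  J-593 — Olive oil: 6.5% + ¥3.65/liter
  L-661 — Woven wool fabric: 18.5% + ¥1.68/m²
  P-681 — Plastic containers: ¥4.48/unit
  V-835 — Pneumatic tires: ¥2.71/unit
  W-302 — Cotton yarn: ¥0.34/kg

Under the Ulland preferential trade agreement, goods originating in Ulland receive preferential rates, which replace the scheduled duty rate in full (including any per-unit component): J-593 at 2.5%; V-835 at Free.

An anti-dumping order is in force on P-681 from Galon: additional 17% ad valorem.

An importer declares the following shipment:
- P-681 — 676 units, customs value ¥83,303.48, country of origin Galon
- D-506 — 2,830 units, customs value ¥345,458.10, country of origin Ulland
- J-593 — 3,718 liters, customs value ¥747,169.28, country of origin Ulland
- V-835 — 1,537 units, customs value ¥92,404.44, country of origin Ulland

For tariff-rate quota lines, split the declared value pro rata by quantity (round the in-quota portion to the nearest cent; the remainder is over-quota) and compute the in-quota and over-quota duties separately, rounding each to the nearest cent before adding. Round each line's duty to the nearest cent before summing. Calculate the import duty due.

Line 1 (P-681, Galon, 676 units, ¥83,303.48):
Base rate for P-681 is ¥4.48/unit.
Additional duty on P-681 from Galon: +17% ad valorem. Applied ad valorem rate = 17%.
Duty = ¥83,303.48 × 17% + 676 × ¥4.48 = ¥17,190.07.
Line 2 (D-506, Ulland, 2,830 units, ¥345,458.10):
Code D-506 is under a tariff-rate quota (threshold 4,869 units). Quantity 2,830 units is within the quota, so the in-quota rate 1.5% applies to the full value.
Duty = ¥345,458.10 × 1.5% = ¥5,181.87.
Line 3 (J-593, Ulland, 3,718 liters, ¥747,169.28):
Base rate for J-593 is 6.5% + ¥3.65/liter.
Origin Ulland qualifies under the Veloria–Ulland agreement and J-593 is covered: preferential rate 2.5% applies instead.
Duty = ¥747,169.28 × 2.5% = ¥18,679.23.
Line 4 (V-835, Ulland, 1,537 units, ¥92,404.44):
Base rate for V-835 is ¥2.71/unit.
Origin Ulland qualifies under the Veloria–Ulland agreement and V-835 is covered: preferential rate Free applies instead.
Duty = ¥92,404.44 × 0% = ¥0.00.
Total = ¥17,190.07 + ¥5,181.87 + ¥18,679.23 + ¥0.00 = ¥41,051.17.

¥41,051.17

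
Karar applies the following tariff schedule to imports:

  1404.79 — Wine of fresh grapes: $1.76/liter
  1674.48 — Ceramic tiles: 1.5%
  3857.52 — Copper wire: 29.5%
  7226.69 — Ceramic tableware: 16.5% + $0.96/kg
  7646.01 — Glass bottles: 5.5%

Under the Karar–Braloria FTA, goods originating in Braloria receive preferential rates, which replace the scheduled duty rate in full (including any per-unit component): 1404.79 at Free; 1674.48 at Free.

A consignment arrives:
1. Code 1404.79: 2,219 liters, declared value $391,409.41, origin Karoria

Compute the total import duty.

$3,905.44

Line 1 (1404.79, Karoria, 2,219 liters, $391,409.41):
Base rate for 1404.79 is $1.76/liter.
1404.79 has an FTA preferential rate, but origin Karoria is not Braloria; base rate stands.
Duty = 2,219 × $1.76 = $3,905.44.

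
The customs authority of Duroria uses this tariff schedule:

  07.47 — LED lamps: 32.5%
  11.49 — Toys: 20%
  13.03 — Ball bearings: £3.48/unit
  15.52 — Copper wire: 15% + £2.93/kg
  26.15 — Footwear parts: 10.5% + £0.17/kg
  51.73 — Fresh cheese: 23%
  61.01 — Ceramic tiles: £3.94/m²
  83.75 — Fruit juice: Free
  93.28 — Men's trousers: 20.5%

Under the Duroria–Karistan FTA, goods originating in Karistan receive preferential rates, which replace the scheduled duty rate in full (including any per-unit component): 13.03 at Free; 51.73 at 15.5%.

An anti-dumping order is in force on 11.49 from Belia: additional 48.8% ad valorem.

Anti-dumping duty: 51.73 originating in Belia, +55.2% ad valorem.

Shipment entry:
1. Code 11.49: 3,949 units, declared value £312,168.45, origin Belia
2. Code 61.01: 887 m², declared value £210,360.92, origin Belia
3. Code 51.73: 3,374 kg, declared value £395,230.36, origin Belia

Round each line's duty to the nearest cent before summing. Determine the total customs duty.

£527,336.81

Line 1 (11.49, Belia, 3,949 units, £312,168.45):
Base rate for 11.49 is 20%.
Additional duty on 11.49 from Belia: +48.8%. Applied ad valorem rate: 20% + 48.8% = 68.8%.
Duty = £312,168.45 × 68.8% = £214,771.89.
Line 2 (61.01, Belia, 887 m², £210,360.92):
Base rate for 61.01 is £3.94/m².
Duty = 887 × £3.94 = £3,494.78.
Line 3 (51.73, Belia, 3,374 kg, £395,230.36):
Base rate for 51.73 is 23%.
51.73 has an FTA preferential rate, but origin Belia is not Karistan; base rate stands.
Additional duty on 51.73 from Belia: +55.2%. Applied ad valorem rate: 23% + 55.2% = 78.2%.
Duty = £395,230.36 × 78.2% = £309,070.14.
Total = £214,771.89 + £3,494.78 + £309,070.14 = £527,336.81.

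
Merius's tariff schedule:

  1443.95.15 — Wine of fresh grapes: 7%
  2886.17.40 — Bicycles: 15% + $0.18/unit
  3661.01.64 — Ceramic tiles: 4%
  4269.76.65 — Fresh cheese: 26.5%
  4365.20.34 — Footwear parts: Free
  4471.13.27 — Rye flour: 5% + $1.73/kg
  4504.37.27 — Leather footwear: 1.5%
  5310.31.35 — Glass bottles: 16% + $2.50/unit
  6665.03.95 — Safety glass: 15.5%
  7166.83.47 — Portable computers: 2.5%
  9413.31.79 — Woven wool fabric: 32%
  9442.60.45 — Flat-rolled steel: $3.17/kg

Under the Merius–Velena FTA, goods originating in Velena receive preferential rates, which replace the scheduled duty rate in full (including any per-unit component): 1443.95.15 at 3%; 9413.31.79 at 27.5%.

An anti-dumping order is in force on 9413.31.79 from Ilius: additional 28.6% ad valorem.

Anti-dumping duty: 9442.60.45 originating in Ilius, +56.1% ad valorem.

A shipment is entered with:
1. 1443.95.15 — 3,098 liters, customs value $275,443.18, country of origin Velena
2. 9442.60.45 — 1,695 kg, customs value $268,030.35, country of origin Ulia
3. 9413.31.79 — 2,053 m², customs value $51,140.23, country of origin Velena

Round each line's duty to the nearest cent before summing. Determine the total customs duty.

Line 1 (1443.95.15, Velena, 3,098 liters, $275,443.18):
Base rate for 1443.95.15 is 7%.
Origin Velena qualifies under the Merius–Velena agreement and 1443.95.15 is covered: preferential rate 3% applies instead.
Duty = $275,443.18 × 3% = $8,263.30.
Line 2 (9442.60.45, Ulia, 1,695 kg, $268,030.35):
Base rate for 9442.60.45 is $3.17/kg.
The additional-duty order on 9442.60.45 targets Ilius, not Ulia; it does not apply.
Duty = 1,695 × $3.17 = $5,373.15.
Line 3 (9413.31.79, Velena, 2,053 m², $51,140.23):
Base rate for 9413.31.79 is 32%.
Origin Velena qualifies under the Merius–Velena agreement and 9413.31.79 is covered: preferential rate 27.5% applies instead.
The additional-duty order on 9413.31.79 targets Ilius, not Velena; it does not apply.
Duty = $51,140.23 × 27.5% = $14,063.56.
Total = $8,263.30 + $5,373.15 + $14,063.56 = $27,700.01.

$27,700.01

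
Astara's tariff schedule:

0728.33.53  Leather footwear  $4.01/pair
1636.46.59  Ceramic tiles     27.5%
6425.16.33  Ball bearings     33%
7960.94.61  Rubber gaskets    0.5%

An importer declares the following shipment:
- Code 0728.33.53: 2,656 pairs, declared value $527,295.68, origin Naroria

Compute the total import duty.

Line 1 (0728.33.53, Naroria, 2,656 pairs, $527,295.68):
Base rate for 0728.33.53 is $4.01/pair.
Duty = 2,656 × $4.01 = $10,650.56.

$10,650.56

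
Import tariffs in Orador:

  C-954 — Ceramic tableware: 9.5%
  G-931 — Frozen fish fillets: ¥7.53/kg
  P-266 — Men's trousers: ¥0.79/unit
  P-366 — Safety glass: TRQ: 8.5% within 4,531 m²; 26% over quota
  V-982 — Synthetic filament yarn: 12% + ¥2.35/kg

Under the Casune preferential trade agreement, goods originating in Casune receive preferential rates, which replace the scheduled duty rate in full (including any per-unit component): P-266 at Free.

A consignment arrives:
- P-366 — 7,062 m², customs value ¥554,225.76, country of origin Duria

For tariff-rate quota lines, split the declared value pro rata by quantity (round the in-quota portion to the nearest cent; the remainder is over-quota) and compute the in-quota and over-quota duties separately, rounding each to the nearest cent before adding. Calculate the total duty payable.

Line 1 (P-366, Duria, 7,062 m², ¥554,225.76):
Code P-366 is under a tariff-rate quota (threshold 4,531 m²). In-quota: 4,531 m² at 8.5%; over-quota: 2,531 m² at 26%.
Pro-rata value split: in-quota = ¥554,225.76 × 4,531/7,062 = ¥355,592.88; over-quota = ¥554,225.76 − ¥355,592.88 = ¥198,632.88.
In-quota duty = ¥355,592.88 × 8.5% = ¥30,225.39. Over-quota duty = ¥198,632.88 × 26% = ¥51,644.55.
Line duty = ¥30,225.39 + ¥51,644.55 = ¥81,869.94.

¥81,869.94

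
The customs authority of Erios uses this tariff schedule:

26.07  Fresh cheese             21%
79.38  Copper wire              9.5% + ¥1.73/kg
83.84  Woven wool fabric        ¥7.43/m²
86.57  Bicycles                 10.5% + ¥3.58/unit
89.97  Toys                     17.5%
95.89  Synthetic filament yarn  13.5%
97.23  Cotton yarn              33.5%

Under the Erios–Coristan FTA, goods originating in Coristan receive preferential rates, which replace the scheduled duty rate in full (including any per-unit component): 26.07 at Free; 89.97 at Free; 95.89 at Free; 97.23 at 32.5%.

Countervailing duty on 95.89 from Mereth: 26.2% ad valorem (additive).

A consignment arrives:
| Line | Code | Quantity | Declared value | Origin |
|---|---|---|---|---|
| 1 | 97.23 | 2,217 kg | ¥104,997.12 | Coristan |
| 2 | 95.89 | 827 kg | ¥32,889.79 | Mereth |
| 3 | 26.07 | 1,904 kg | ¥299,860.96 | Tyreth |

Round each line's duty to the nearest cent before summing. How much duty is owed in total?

Line 1 (97.23, Coristan, 2,217 kg, ¥104,997.12):
Base rate for 97.23 is 33.5%.
Origin Coristan qualifies under the Erios–Coristan agreement and 97.23 is covered: preferential rate 32.5% applies instead.
Duty = ¥104,997.12 × 32.5% = ¥34,124.06.
Line 2 (95.89, Mereth, 827 kg, ¥32,889.79):
Base rate for 95.89 is 13.5%.
95.89 has an FTA preferential rate, but origin Mereth is not Coristan; base rate stands.
Additional duty on 95.89 from Mereth: +26.2%. Applied ad valorem rate: 13.5% + 26.2% = 39.7%.
Duty = ¥32,889.79 × 39.7% = ¥13,057.25.
Line 3 (26.07, Tyreth, 1,904 kg, ¥299,860.96):
Base rate for 26.07 is 21%.
26.07 has an FTA preferential rate, but origin Tyreth is not Coristan; base rate stands.
Duty = ¥299,860.96 × 21% = ¥62,970.80.
Total = ¥34,124.06 + ¥13,057.25 + ¥62,970.80 = ¥110,152.11.

¥110,152.11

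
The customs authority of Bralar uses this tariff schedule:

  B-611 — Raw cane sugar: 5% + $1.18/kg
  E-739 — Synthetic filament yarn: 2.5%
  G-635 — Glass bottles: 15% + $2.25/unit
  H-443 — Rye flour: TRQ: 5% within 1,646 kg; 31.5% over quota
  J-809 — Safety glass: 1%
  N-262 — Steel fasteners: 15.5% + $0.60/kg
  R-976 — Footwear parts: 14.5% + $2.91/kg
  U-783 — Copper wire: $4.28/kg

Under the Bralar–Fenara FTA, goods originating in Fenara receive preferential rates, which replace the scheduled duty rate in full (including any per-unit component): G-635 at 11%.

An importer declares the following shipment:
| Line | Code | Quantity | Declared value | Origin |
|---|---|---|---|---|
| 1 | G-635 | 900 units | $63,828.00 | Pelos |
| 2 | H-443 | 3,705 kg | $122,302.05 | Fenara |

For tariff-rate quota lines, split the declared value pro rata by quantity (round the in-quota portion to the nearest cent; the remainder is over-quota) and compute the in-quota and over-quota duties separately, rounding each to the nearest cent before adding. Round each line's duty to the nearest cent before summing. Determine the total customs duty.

$35,725.71

Line 1 (G-635, Pelos, 900 units, $63,828.00):
Base rate for G-635 is 15% + $2.25/unit.
G-635 has an FTA preferential rate, but origin Pelos is not Fenara; base rate stands.
Duty = $63,828.00 × 15% + 900 × $2.25 = $11,599.20.
Line 2 (H-443, Fenara, 3,705 kg, $122,302.05):
Code H-443 is under a tariff-rate quota (threshold 1,646 kg). In-quota: 1,646 kg at 5%; over-quota: 2,059 kg at 31.5%.
Pro-rata value split: in-quota = $122,302.05 × 1,646/3,705 = $54,334.46; over-quota = $122,302.05 − $54,334.46 = $67,967.59.
In-quota duty = $54,334.46 × 5% = $2,716.72. Over-quota duty = $67,967.59 × 31.5% = $21,409.79.
Line duty = $2,716.72 + $21,409.79 = $24,126.51.
Total = $11,599.20 + $24,126.51 = $35,725.71.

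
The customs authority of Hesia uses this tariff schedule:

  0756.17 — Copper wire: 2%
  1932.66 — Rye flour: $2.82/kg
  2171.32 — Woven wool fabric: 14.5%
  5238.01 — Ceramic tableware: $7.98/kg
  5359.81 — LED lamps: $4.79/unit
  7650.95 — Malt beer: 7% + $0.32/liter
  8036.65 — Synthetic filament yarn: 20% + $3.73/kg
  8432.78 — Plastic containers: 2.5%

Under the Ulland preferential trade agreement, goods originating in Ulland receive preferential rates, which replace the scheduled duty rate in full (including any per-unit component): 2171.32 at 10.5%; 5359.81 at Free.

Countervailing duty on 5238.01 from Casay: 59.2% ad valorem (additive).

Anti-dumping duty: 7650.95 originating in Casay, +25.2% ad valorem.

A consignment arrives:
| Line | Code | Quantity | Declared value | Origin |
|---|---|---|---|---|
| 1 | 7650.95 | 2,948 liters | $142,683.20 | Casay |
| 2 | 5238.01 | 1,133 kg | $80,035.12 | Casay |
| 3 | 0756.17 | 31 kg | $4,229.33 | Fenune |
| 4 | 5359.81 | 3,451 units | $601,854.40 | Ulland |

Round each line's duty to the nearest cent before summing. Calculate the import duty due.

$103,394.07

Line 1 (7650.95, Casay, 2,948 liters, $142,683.20):
Base rate for 7650.95 is 7% + $0.32/liter.
Additional duty on 7650.95 from Casay: +25.2%. Applied ad valorem rate: 7% + 25.2% = 32.2%.
Duty = $142,683.20 × 32.2% + 2,948 × $0.32 = $46,887.35.
Line 2 (5238.01, Casay, 1,133 kg, $80,035.12):
Base rate for 5238.01 is $7.98/kg.
Additional duty on 5238.01 from Casay: +59.2% ad valorem. Applied ad valorem rate = 59.2%.
Duty = $80,035.12 × 59.2% + 1,133 × $7.98 = $56,422.13.
Line 3 (0756.17, Fenune, 31 kg, $4,229.33):
Base rate for 0756.17 is 2%.
Duty = $4,229.33 × 2% = $84.59.
Line 4 (5359.81, Ulland, 3,451 units, $601,854.40):
Base rate for 5359.81 is $4.79/unit.
Origin Ulland qualifies under the Hesia–Ulland agreement and 5359.81 is covered: preferential rate Free applies instead.
Duty = $601,854.40 × 0% = $0.00.
Total = $46,887.35 + $56,422.13 + $84.59 + $0.00 = $103,394.07.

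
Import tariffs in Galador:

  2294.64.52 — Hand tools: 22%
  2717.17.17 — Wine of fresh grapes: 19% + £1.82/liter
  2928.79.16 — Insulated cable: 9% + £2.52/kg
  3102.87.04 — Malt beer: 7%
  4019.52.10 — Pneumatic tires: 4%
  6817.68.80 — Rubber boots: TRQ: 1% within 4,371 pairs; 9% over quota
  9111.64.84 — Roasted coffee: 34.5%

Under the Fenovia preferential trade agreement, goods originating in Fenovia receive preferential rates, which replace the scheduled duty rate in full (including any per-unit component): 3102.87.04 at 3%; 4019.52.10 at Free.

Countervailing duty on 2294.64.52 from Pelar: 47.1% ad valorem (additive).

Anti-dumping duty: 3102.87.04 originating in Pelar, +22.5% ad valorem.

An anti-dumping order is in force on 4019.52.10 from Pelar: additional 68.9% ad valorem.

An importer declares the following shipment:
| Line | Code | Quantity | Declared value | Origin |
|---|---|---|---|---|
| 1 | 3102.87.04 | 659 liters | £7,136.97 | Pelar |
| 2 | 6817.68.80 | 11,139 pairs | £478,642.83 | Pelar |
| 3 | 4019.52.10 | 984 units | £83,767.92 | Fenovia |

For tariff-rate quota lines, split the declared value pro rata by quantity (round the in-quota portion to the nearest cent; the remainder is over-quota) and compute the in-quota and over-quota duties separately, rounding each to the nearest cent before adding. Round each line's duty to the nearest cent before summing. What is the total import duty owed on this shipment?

Line 1 (3102.87.04, Pelar, 659 liters, £7,136.97):
Base rate for 3102.87.04 is 7%.
3102.87.04 has an FTA preferential rate, but origin Pelar is not Fenovia; base rate stands.
Additional duty on 3102.87.04 from Pelar: +22.5%. Applied ad valorem rate: 7% + 22.5% = 29.5%.
Duty = £7,136.97 × 29.5% = £2,105.41.
Line 2 (6817.68.80, Pelar, 11,139 pairs, £478,642.83):
Code 6817.68.80 is under a tariff-rate quota (threshold 4,371 pairs). In-quota: 4,371 pairs at 1%; over-quota: 6,768 pairs at 9%.
Pro-rata value split: in-quota = £478,642.83 × 4,371/11,139 = £187,821.87; over-quota = £478,642.83 − £187,821.87 = £290,820.96.
In-quota duty = £187,821.87 × 1% = £1,878.22. Over-quota duty = £290,820.96 × 9% = £26,173.89.
Line duty = £1,878.22 + £26,173.89 = £28,052.11.
Line 3 (4019.52.10, Fenovia, 984 units, £83,767.92):
Base rate for 4019.52.10 is 4%.
Origin Fenovia qualifies under the Galador–Fenovia agreement and 4019.52.10 is covered: preferential rate Free applies instead.
The additional-duty order on 4019.52.10 targets Pelar, not Fenovia; it does not apply.
Duty = £83,767.92 × 0% = £0.00.
Total = £2,105.41 + £28,052.11 + £0.00 = £30,157.52.

£30,157.52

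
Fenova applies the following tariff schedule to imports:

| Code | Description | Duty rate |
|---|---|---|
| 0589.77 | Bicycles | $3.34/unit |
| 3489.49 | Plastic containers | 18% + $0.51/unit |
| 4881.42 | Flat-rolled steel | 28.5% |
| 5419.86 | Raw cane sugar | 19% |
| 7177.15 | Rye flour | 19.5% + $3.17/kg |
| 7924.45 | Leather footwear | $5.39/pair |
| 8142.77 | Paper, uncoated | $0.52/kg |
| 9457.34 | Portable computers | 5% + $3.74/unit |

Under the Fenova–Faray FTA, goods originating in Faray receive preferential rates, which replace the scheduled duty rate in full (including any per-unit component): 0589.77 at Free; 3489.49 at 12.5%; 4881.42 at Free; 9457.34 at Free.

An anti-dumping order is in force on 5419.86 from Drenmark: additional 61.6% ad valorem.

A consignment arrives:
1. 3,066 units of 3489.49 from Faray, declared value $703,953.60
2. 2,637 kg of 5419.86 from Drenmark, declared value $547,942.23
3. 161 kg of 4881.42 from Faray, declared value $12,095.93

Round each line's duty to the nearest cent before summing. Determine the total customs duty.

Line 1 (3489.49, Faray, 3,066 units, $703,953.60):
Base rate for 3489.49 is 18% + $0.51/unit.
Origin Faray qualifies under the Fenova–Faray agreement and 3489.49 is covered: preferential rate 12.5% applies instead.
Duty = $703,953.60 × 12.5% = $87,994.20.
Line 2 (5419.86, Drenmark, 2,637 kg, $547,942.23):
Base rate for 5419.86 is 19%.
Additional duty on 5419.86 from Drenmark: +61.6%. Applied ad valorem rate: 19% + 61.6% = 80.6%.
Duty = $547,942.23 × 80.6% = $441,641.44.
Line 3 (4881.42, Faray, 161 kg, $12,095.93):
Base rate for 4881.42 is 28.5%.
Origin Faray qualifies under the Fenova–Faray agreement and 4881.42 is covered: preferential rate Free applies instead.
Duty = $12,095.93 × 0% = $0.00.
Total = $87,994.20 + $441,641.44 + $0.00 = $529,635.64.

$529,635.64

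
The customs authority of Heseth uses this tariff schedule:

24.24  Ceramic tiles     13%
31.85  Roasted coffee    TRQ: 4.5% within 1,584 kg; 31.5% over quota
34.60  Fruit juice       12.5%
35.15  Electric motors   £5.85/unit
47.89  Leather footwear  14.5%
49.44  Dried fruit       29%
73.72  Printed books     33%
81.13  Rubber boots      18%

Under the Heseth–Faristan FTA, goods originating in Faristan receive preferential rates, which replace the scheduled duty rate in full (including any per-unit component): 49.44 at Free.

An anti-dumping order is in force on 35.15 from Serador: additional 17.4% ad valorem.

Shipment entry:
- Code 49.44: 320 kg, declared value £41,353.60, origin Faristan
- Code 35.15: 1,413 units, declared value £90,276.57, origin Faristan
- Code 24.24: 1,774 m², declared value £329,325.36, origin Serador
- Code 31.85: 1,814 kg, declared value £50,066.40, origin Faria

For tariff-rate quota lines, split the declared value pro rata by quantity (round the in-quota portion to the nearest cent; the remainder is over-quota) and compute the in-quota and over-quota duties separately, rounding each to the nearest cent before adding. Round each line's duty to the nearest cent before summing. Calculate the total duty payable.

Line 1 (49.44, Faristan, 320 kg, £41,353.60):
Base rate for 49.44 is 29%.
Origin Faristan qualifies under the Heseth–Faristan agreement and 49.44 is covered: preferential rate Free applies instead.
Duty = £41,353.60 × 0% = £0.00.
Line 2 (35.15, Faristan, 1,413 units, £90,276.57):
Base rate for 35.15 is £5.85/unit.
Origin Faristan is the FTA partner but 35.15 is not on the preference list; base rate stands.
The additional-duty order on 35.15 targets Serador, not Faristan; it does not apply.
Duty = 1,413 × £5.85 = £8,266.05.
Line 3 (24.24, Serador, 1,774 m², £329,325.36):
Base rate for 24.24 is 13%.
Duty = £329,325.36 × 13% = £42,812.30.
Line 4 (31.85, Faria, 1,814 kg, £50,066.40):
Code 31.85 is under a tariff-rate quota (threshold 1,584 kg). In-quota: 1,584 kg at 4.5%; over-quota: 230 kg at 31.5%.
Pro-rata value split: in-quota = £50,066.40 × 1,584/1,814 = £43,718.40; over-quota = £50,066.40 − £43,718.40 = £6,348.00.
In-quota duty = £43,718.40 × 4.5% = £1,967.33. Over-quota duty = £6,348.00 × 31.5% = £1,999.62.
Line duty = £1,967.33 + £1,999.62 = £3,966.95.
Total = £0.00 + £8,266.05 + £42,812.30 + £3,966.95 = £55,045.30.

£55,045.30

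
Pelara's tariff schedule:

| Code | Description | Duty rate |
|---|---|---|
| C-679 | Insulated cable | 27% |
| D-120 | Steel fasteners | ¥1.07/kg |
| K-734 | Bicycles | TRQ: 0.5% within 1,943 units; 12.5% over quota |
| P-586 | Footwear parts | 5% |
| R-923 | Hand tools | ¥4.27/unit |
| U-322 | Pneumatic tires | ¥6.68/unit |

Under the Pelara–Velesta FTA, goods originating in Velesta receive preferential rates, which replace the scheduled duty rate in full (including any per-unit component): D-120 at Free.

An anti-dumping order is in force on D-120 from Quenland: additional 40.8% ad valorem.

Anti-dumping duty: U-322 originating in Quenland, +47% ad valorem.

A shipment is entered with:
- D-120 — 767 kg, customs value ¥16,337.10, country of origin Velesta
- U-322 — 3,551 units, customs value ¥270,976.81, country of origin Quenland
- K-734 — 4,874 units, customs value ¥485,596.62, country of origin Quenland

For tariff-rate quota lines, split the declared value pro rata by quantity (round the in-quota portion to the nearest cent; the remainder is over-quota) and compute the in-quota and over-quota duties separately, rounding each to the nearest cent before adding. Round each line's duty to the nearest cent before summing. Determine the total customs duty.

Line 1 (D-120, Velesta, 767 kg, ¥16,337.10):
Base rate for D-120 is ¥1.07/kg.
Origin Velesta qualifies under the Pelara–Velesta agreement and D-120 is covered: preferential rate Free applies instead.
The additional-duty order on D-120 targets Quenland, not Velesta; it does not apply.
Duty = ¥16,337.10 × 0% = ¥0.00.
Line 2 (U-322, Quenland, 3,551 units, ¥270,976.81):
Base rate for U-322 is ¥6.68/unit.
Additional duty on U-322 from Quenland: +47% ad valorem. Applied ad valorem rate = 47%.
Duty = ¥270,976.81 × 47% + 3,551 × ¥6.68 = ¥151,079.78.
Line 3 (K-734, Quenland, 4,874 units, ¥485,596.62):
Code K-734 is under a tariff-rate quota (threshold 1,943 units). In-quota: 1,943 units at 0.5%; over-quota: 2,931 units at 12.5%.
Pro-rata value split: in-quota = ¥485,596.62 × 1,943/4,874 = ¥193,581.09; over-quota = ¥485,596.62 − ¥193,581.09 = ¥292,015.53.
In-quota duty = ¥193,581.09 × 0.5% = ¥967.91. Over-quota duty = ¥292,015.53 × 12.5% = ¥36,501.94.
Line duty = ¥967.91 + ¥36,501.94 = ¥37,469.85.
Total = ¥0.00 + ¥151,079.78 + ¥37,469.85 = ¥188,549.63.

¥188,549.63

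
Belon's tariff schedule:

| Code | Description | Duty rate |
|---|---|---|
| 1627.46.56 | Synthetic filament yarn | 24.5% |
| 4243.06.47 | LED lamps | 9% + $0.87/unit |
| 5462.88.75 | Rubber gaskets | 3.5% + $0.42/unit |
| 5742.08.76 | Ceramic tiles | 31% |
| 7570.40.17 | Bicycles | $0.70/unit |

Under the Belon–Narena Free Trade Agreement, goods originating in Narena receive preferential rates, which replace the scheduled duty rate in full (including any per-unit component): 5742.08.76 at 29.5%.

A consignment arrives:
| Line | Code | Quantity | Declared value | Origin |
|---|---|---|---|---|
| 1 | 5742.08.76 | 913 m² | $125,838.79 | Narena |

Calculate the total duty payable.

$37,122.44

Line 1 (5742.08.76, Narena, 913 m², $125,838.79):
Base rate for 5742.08.76 is 31%.
Origin Narena qualifies under the Belon–Narena agreement and 5742.08.76 is covered: preferential rate 29.5% applies instead.
Duty = $125,838.79 × 29.5% = $37,122.44.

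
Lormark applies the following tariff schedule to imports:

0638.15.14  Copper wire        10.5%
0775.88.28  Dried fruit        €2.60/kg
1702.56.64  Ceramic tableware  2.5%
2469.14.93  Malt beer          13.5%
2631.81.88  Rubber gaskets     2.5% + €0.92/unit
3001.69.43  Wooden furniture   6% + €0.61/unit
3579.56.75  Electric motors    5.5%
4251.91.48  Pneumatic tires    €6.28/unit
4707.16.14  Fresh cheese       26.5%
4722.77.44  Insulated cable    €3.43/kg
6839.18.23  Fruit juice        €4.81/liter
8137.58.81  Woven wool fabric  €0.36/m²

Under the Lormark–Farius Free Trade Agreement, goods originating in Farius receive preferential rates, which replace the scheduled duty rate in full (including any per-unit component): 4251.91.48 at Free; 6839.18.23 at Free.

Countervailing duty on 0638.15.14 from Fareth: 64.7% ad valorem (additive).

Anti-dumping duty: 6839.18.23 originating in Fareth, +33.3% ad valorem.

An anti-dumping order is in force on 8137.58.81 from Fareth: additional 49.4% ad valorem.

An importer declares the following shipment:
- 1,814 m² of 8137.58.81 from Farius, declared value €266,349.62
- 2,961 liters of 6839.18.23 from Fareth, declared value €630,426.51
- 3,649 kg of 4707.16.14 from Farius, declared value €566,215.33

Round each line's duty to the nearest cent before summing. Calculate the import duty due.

€374,874.54

Line 1 (8137.58.81, Farius, 1,814 m², €266,349.62):
Base rate for 8137.58.81 is €0.36/m².
Origin Farius is the FTA partner but 8137.58.81 is not on the preference list; base rate stands.
The additional-duty order on 8137.58.81 targets Fareth, not Farius; it does not apply.
Duty = 1,814 × €0.36 = €653.04.
Line 2 (6839.18.23, Fareth, 2,961 liters, €630,426.51):
Base rate for 6839.18.23 is €4.81/liter.
6839.18.23 has an FTA preferential rate, but origin Fareth is not Farius; base rate stands.
Additional duty on 6839.18.23 from Fareth: +33.3% ad valorem. Applied ad valorem rate = 33.3%.
Duty = €630,426.51 × 33.3% + 2,961 × €4.81 = €224,174.44.
Line 3 (4707.16.14, Farius, 3,649 kg, €566,215.33):
Base rate for 4707.16.14 is 26.5%.
Origin Farius is the FTA partner but 4707.16.14 is not on the preference list; base rate stands.
Duty = €566,215.33 × 26.5% = €150,047.06.
Total = €653.04 + €224,174.44 + €150,047.06 = €374,874.54.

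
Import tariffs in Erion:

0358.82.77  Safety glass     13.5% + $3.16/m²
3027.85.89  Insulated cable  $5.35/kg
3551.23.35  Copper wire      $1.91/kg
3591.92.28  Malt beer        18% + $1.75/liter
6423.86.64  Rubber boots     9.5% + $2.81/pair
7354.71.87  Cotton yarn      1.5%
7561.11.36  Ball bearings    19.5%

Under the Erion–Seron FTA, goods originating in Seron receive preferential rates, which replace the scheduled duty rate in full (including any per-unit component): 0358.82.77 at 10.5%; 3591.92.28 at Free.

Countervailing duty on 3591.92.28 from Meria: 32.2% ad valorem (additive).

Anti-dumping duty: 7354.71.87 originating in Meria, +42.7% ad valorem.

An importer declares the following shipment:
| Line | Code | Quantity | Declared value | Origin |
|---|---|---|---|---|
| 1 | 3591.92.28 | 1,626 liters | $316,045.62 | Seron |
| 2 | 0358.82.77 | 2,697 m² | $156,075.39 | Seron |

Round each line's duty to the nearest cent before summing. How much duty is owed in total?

Line 1 (3591.92.28, Seron, 1,626 liters, $316,045.62):
Base rate for 3591.92.28 is 18% + $1.75/liter.
Origin Seron qualifies under the Erion–Seron agreement and 3591.92.28 is covered: preferential rate Free applies instead.
The additional-duty order on 3591.92.28 targets Meria, not Seron; it does not apply.
Duty = $316,045.62 × 0% = $0.00.
Line 2 (0358.82.77, Seron, 2,697 m², $156,075.39):
Base rate for 0358.82.77 is 13.5% + $3.16/m².
Origin Seron qualifies under the Erion–Seron agreement and 0358.82.77 is covered: preferential rate 10.5% applies instead.
Duty = $156,075.39 × 10.5% = $16,387.92.
Total = $0.00 + $16,387.92 = $16,387.92.

$16,387.92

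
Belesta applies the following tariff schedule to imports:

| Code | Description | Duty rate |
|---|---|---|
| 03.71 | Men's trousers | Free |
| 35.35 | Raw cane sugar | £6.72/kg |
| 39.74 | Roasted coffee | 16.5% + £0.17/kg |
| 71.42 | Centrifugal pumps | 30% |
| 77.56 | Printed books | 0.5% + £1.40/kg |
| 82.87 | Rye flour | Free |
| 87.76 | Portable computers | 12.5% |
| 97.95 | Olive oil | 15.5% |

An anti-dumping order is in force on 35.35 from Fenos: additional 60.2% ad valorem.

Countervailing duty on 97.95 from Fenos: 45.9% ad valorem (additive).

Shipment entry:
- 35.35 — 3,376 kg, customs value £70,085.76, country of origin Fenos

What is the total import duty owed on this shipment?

Line 1 (35.35, Fenos, 3,376 kg, £70,085.76):
Base rate for 35.35 is £6.72/kg.
Additional duty on 35.35 from Fenos: +60.2% ad valorem. Applied ad valorem rate = 60.2%.
Duty = £70,085.76 × 60.2% + 3,376 × £6.72 = £64,878.35.

£64,878.35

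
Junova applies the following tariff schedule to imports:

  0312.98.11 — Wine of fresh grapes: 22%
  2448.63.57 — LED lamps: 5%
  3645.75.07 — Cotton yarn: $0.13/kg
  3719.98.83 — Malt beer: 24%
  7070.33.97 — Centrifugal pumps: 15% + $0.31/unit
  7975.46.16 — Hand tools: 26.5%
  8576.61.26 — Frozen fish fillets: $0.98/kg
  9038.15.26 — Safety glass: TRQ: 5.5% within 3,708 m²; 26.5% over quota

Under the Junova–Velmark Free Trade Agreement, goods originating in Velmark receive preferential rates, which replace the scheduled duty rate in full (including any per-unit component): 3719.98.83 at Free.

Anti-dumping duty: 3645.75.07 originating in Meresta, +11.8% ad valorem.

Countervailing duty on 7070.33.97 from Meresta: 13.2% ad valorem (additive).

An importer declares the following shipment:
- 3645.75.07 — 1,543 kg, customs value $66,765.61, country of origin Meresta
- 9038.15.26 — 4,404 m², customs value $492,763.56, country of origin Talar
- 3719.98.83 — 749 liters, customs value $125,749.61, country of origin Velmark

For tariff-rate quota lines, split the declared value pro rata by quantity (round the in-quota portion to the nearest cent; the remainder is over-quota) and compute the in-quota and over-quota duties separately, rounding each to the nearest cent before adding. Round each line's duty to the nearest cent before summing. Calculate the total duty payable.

$51,534.77

Line 1 (3645.75.07, Meresta, 1,543 kg, $66,765.61):
Base rate for 3645.75.07 is $0.13/kg.
Additional duty on 3645.75.07 from Meresta: +11.8% ad valorem. Applied ad valorem rate = 11.8%.
Duty = $66,765.61 × 11.8% + 1,543 × $0.13 = $8,078.93.
Line 2 (9038.15.26, Talar, 4,404 m², $492,763.56):
Code 9038.15.26 is under a tariff-rate quota (threshold 3,708 m²). In-quota: 3,708 m² at 5.5%; over-quota: 696 m² at 26.5%.
Pro-rata value split: in-quota = $492,763.56 × 3,708/4,404 = $414,888.12; over-quota = $492,763.56 − $414,888.12 = $77,875.44.
In-quota duty = $414,888.12 × 5.5% = $22,818.85. Over-quota duty = $77,875.44 × 26.5% = $20,636.99.
Line duty = $22,818.85 + $20,636.99 = $43,455.84.
Line 3 (3719.98.83, Velmark, 749 liters, $125,749.61):
Base rate for 3719.98.83 is 24%.
Origin Velmark qualifies under the Junova–Velmark agreement and 3719.98.83 is covered: preferential rate Free applies instead.
Duty = $125,749.61 × 0% = $0.00.
Total = $8,078.93 + $43,455.84 + $0.00 = $51,534.77.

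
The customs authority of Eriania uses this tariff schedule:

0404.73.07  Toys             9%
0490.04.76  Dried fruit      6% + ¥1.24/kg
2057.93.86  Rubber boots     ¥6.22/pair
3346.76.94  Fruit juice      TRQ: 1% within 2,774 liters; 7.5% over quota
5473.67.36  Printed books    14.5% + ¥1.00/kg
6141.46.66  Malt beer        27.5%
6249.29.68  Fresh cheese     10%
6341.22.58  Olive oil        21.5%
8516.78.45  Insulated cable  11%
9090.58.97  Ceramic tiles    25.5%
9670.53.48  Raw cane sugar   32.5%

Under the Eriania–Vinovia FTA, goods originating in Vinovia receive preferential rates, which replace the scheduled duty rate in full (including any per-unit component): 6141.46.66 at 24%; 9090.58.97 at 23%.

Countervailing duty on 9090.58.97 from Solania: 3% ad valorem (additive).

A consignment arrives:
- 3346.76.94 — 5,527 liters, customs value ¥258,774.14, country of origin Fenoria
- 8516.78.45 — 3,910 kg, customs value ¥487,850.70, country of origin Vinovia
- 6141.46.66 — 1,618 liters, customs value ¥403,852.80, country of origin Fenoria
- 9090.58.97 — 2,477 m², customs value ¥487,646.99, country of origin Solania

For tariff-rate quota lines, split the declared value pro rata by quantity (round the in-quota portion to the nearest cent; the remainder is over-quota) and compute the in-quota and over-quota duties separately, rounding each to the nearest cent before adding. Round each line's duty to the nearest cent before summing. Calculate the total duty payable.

¥314,668.44

Line 1 (3346.76.94, Fenoria, 5,527 liters, ¥258,774.14):
Code 3346.76.94 is under a tariff-rate quota (threshold 2,774 liters). In-quota: 2,774 liters at 1%; over-quota: 2,753 liters at 7.5%.
Pro-rata value split: in-quota = ¥258,774.14 × 2,774/5,527 = ¥129,878.68; over-quota = ¥258,774.14 − ¥129,878.68 = ¥128,895.46.
In-quota duty = ¥129,878.68 × 1% = ¥1,298.79. Over-quota duty = ¥128,895.46 × 7.5% = ¥9,667.16.
Line duty = ¥1,298.79 + ¥9,667.16 = ¥10,965.95.
Line 2 (8516.78.45, Vinovia, 3,910 kg, ¥487,850.70):
Base rate for 8516.78.45 is 11%.
Origin Vinovia is the FTA partner but 8516.78.45 is not on the preference list; base rate stands.
Duty = ¥487,850.70 × 11% = ¥53,663.58.
Line 3 (6141.46.66, Fenoria, 1,618 liters, ¥403,852.80):
Base rate for 6141.46.66 is 27.5%.
6141.46.66 has an FTA preferential rate, but origin Fenoria is not Vinovia; base rate stands.
Duty = ¥403,852.80 × 27.5% = ¥111,059.52.
Line 4 (9090.58.97, Solania, 2,477 m², ¥487,646.99):
Base rate for 9090.58.97 is 25.5%.
9090.58.97 has an FTA preferential rate, but origin Solania is not Vinovia; base rate stands.
Additional duty on 9090.58.97 from Solania: +3%. Applied ad valorem rate: 25.5% + 3% = 28.5%.
Duty = ¥487,646.99 × 28.5% = ¥138,979.39.
Total = ¥10,965.95 + ¥53,663.58 + ¥111,059.52 + ¥138,979.39 = ¥314,668.44.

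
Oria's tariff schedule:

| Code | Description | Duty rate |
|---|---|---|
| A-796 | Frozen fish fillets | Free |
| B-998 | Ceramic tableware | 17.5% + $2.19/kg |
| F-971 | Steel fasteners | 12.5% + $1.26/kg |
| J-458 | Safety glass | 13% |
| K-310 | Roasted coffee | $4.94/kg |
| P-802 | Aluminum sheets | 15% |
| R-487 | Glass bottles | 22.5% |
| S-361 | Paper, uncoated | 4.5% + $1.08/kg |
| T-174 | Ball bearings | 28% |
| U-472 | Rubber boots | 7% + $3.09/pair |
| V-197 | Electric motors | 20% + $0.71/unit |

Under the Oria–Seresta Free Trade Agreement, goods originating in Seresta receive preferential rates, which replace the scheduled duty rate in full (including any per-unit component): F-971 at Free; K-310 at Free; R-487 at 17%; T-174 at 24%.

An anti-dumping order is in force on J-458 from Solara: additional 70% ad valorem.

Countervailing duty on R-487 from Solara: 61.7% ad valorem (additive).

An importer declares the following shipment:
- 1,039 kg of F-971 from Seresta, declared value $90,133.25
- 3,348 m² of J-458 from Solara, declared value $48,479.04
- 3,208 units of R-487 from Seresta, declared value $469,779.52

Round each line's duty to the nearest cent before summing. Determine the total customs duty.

$120,100.12

Line 1 (F-971, Seresta, 1,039 kg, $90,133.25):
Base rate for F-971 is 12.5% + $1.26/kg.
Origin Seresta qualifies under the Oria–Seresta agreement and F-971 is covered: preferential rate Free applies instead.
Duty = $90,133.25 × 0% = $0.00.
Line 2 (J-458, Solara, 3,348 m², $48,479.04):
Base rate for J-458 is 13%.
Additional duty on J-458 from Solara: +70%. Applied ad valorem rate: 13% + 70% = 83%.
Duty = $48,479.04 × 83% = $40,237.60.
Line 3 (R-487, Seresta, 3,208 units, $469,779.52):
Base rate for R-487 is 22.5%.
Origin Seresta qualifies under the Oria–Seresta agreement and R-487 is covered: preferential rate 17% applies instead.
The additional-duty order on R-487 targets Solara, not Seresta; it does not apply.
Duty = $469,779.52 × 17% = $79,862.52.
Total = $0.00 + $40,237.60 + $79,862.52 = $120,100.12.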